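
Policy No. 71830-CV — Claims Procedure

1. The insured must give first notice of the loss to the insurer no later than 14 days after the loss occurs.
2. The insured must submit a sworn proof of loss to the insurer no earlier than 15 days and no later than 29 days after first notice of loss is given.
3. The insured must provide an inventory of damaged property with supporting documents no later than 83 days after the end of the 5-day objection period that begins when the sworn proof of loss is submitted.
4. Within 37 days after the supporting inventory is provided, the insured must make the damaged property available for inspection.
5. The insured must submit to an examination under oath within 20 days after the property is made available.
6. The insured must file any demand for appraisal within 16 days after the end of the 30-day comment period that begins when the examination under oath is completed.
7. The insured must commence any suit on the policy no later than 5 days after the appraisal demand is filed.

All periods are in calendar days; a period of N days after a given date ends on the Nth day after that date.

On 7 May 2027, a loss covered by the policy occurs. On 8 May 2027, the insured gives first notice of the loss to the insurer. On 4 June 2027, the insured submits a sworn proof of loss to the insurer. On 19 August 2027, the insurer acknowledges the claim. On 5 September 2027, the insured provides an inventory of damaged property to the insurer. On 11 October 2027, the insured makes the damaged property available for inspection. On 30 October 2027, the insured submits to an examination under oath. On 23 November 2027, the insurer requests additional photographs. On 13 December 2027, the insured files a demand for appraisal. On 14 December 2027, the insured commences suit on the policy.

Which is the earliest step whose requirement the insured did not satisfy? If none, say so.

Step 3

Step 1: 14 days after 7 May 2027 (when the loss occurs) is 21 May 2027; completed 8 May 2027, before the deadline.
Step 2: the window is 15–29 days after 8 May 2027 (when first notice of loss is given), so 23 May 2027 through 6 June 2027; 4 June 2027 falls inside that range.
Step 3: 83 days after 9 June 2027 (end of the 5-day objection period, which began when the sworn proof of loss is submitted on 4 June 2027) is 31 August 2027; done 5 September 2027 — 5 days late.
The analysis stops there.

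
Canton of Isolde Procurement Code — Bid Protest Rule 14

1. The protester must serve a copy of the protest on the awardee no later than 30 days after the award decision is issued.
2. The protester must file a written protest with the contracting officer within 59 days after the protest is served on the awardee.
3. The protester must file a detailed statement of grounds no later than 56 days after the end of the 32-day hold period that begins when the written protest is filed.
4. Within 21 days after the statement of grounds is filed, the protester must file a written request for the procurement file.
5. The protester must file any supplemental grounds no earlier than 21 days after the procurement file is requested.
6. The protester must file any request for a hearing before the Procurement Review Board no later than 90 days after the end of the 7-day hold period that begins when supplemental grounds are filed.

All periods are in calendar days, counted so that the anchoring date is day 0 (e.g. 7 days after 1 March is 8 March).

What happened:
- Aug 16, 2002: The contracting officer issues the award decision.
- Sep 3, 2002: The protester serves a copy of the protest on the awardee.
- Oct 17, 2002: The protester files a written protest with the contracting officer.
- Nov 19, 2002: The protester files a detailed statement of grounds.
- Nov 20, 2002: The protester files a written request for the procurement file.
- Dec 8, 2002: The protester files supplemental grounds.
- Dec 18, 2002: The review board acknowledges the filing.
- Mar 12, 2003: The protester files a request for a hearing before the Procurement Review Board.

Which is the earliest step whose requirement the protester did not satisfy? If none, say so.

(1) due by Aug 16, 2002 + 30 days = Sep 15, 2002; completed Sep 3, 2002, before the deadline.
(2) due by Sep 3, 2002 + 59 days = Nov 1, 2002; completed Oct 17, 2002, before the deadline.
(3) due by Nov 18, 2002 + 56 days = Jan 13, 2003; done Nov 19, 2002 — timely.
(4) due by Nov 19, 2002 + 21 days = Dec 10, 2002; completed Nov 20, 2002, before the deadline.
(5) permitted from Nov 20, 2002 + 21 days = Dec 11, 2002 onward; acted on Dec 8, 2002, 3 days prematurely.

Step 5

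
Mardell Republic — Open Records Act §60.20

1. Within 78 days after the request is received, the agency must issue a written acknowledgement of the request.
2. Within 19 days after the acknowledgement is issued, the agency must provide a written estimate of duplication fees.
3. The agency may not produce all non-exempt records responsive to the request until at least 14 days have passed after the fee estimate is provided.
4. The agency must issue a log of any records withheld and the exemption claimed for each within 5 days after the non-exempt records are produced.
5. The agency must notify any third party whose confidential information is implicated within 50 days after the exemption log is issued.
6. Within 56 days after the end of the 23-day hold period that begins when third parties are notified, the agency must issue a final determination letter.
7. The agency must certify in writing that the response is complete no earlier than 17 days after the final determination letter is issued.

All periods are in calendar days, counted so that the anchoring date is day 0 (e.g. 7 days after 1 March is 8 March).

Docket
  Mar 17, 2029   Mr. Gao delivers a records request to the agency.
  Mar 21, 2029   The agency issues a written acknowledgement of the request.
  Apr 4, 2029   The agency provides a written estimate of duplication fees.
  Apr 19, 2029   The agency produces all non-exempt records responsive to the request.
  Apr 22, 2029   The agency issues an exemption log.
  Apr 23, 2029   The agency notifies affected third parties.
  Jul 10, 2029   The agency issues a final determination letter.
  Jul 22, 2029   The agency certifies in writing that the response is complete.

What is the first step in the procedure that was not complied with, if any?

Step 7

(1) due by Mar 17, 2029 + 78 days = Jun 3, 2029; done Mar 21, 2029 — timely.
(2) due by Mar 21, 2029 + 19 days = Apr 9, 2029; completed Apr 4, 2029, before the deadline.
(3) permitted from Apr 4, 2029 + 14 days = Apr 18, 2029 onward; Apr 19, 2029 is on or after that date.
(4) due by Apr 19, 2029 + 5 days = Apr 24, 2029; Apr 22, 2029 is within that limit.
(5) due by Apr 22, 2029 + 50 days = Jun 11, 2029; completed Apr 23, 2029, before the deadline.
(6) due by May 16, 2029 + 56 days = Jul 11, 2029; done Jul 10, 2029 — timely.
(7) permitted from Jul 10, 2029 + 17 days = Jul 27, 2029 onward; acted on Jul 22, 2029, 5 days prematurely.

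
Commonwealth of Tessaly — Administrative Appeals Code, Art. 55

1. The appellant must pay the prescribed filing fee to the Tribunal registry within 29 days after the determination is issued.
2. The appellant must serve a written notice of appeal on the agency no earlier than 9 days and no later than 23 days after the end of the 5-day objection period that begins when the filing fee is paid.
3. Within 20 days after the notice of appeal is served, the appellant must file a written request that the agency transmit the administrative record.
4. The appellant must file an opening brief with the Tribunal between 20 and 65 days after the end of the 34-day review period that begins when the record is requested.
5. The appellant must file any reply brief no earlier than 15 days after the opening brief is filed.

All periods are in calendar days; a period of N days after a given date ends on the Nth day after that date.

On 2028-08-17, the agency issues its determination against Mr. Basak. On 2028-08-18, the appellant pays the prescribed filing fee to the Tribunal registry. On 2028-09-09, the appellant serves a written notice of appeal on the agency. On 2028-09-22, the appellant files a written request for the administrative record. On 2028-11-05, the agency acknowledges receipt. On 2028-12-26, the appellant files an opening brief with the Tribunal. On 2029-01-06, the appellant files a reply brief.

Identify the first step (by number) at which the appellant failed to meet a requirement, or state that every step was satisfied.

Step 1: 29 days after 2028-08-17 (when the determination is issued) is 2028-09-15; 2028-08-18 is within that limit.
Step 2: the window is 9–23 days after 2028-08-23 (end of the 5-day objection period, which began when the filing fee is paid on 2028-08-18), so 2028-09-01 through 2028-09-15; done 2028-09-09 — within the window.
Step 3: 20 days after 2028-09-09 (when the notice of appeal is served) is 2028-09-29; 2028-09-22 is within that limit.
Step 4: the window is 20–65 days after 2028-10-26 (end of the 34-day review period, which began when the record is requested on 2028-09-22), so 2028-11-15 through 2028-12-30; 2028-12-26 falls inside that range.
Step 5: the earliest permitted date is 15 days after 2028-12-26 (when the opening brief is filed), i.e. 2029-01-10; done 2029-01-06 — 4 days too early.
The analysis stops there.

Step 5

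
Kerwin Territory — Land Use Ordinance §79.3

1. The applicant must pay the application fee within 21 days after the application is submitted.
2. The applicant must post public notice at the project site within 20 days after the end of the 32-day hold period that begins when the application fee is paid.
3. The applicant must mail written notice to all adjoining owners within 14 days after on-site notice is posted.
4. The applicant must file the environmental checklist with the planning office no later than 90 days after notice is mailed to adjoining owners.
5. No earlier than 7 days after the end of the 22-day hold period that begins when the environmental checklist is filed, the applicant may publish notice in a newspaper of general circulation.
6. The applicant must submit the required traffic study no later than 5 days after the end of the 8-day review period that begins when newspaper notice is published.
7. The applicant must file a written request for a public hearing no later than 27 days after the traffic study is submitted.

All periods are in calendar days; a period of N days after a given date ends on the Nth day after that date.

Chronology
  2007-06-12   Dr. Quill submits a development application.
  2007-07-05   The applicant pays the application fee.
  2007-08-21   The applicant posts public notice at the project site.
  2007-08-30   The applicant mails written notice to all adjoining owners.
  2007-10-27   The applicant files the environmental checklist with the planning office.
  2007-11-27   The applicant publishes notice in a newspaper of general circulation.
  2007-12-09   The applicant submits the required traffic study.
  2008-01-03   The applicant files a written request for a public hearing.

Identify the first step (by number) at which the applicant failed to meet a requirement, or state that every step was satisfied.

Step 1: 21 days after 2007-06-12 (when the application is submitted) is 2007-07-03; 2007-07-05 misses that deadline by 2 days.
The analysis stops there.

Step 1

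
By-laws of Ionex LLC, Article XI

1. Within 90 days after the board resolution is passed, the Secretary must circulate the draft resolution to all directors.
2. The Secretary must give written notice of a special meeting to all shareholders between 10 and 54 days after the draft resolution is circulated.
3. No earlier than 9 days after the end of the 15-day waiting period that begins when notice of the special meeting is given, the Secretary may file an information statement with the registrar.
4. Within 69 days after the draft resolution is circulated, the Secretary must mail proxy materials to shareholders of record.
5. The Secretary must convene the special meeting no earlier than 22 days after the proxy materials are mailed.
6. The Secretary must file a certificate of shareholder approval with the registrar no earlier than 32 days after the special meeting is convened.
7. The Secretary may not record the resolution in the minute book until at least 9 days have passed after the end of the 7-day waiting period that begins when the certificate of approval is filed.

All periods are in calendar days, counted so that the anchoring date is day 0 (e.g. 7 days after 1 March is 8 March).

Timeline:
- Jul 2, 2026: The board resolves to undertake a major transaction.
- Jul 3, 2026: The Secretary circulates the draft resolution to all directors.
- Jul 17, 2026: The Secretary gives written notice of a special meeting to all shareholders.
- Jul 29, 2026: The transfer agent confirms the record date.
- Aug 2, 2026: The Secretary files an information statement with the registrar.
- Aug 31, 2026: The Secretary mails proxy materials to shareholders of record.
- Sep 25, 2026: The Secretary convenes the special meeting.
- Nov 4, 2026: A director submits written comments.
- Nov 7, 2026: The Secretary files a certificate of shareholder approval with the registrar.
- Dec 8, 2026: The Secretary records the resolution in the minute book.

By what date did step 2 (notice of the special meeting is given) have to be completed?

Step 2 runs from Jul 3, 2026, when the draft resolution is circulated. The window is 10–54 days after Jul 3, 2026; it closes on Aug 26, 2026.

Aug 26, 2026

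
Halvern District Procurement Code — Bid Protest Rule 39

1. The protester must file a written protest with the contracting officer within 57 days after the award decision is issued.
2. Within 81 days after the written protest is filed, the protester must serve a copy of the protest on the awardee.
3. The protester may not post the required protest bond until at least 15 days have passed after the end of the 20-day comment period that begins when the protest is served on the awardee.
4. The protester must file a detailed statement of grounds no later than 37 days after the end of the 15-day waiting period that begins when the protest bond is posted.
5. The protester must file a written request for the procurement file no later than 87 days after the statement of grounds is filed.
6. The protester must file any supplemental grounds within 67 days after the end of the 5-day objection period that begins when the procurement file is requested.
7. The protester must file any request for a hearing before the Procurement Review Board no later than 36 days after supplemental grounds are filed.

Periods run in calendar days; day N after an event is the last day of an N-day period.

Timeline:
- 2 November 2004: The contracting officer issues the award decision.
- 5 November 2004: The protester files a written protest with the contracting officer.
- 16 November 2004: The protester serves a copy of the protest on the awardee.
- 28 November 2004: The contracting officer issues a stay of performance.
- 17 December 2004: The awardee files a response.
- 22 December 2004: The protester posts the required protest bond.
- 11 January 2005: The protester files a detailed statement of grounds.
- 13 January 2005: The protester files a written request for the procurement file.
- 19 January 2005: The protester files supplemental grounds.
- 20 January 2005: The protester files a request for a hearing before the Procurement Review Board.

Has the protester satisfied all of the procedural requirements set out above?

Yes

(1) due by 2 November 2004 + 57 days = 29 December 2004; done 5 November 2004 — timely.
(2) due by 5 November 2004 + 81 days = 25 January 2005; completed 16 November 2004, before the deadline.
(3) permitted from 6 December 2004 + 15 days = 21 December 2004 onward; 22 December 2004 is on or after that date.
(4) due by 6 January 2005 + 37 days = 12 February 2005; 11 January 2005 is within that limit.
(5) due by 11 January 2005 + 87 days = 8 April 2005; completed 13 January 2005, before the deadline.
(6) due by 18 January 2005 + 67 days = 26 March 2005; completed 19 January 2005, before the deadline.
(7) due by 19 January 2005 + 36 days = 24 February 2005; completed 20 January 2005, before the deadline.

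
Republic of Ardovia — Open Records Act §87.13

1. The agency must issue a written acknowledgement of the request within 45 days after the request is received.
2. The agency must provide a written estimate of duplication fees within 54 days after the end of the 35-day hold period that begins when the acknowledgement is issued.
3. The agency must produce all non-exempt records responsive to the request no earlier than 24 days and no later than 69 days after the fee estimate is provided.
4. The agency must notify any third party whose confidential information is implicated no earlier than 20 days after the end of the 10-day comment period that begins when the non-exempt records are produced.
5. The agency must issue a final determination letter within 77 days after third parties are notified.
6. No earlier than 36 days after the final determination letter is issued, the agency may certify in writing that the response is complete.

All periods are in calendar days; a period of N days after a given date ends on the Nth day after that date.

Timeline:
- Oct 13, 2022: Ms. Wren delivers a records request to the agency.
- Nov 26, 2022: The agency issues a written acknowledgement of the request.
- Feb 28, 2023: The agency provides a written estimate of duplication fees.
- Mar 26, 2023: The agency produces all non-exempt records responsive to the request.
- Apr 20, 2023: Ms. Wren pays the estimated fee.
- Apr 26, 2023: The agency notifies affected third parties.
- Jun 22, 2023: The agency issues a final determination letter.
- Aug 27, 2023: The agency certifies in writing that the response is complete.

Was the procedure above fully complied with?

Step 1 — counting 45 days from Oct 13, 2022 (when the request is received) gives a deadline of Nov 27, 2022; done Nov 26, 2022 — timely.
Step 2 — counting 54 days from Dec 31, 2022 (end of the 35-day hold period, which began when the acknowledgement is issued on Nov 26, 2022) gives a deadline of Feb 23, 2023; not done until Feb 28, 2023, 5 days after the deadline.
Later steps need not be reached.

No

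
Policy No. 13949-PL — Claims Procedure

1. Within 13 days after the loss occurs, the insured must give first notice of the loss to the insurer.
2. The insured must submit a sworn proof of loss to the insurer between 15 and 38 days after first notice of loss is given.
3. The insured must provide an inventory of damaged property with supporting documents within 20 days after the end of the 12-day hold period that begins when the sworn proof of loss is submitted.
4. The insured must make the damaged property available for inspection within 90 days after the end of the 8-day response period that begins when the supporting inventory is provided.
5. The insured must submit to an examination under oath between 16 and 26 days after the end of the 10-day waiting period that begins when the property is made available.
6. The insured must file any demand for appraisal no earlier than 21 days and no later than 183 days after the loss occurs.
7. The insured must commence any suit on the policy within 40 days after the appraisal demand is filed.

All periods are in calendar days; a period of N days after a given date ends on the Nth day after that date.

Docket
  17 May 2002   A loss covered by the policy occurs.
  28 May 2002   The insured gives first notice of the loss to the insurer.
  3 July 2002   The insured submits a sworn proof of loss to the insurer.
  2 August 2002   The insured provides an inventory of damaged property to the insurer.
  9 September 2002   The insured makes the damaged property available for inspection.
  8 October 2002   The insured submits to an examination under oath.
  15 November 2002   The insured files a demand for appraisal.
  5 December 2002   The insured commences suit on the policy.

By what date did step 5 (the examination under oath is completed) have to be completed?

The property is made available on 9 September 2002; the 10-day waiting period therefore ends 19 September 2002, and step 5 runs from that date. The window is 16–26 days after 19 September 2002; it closes on 15 October 2002.

15 October 2002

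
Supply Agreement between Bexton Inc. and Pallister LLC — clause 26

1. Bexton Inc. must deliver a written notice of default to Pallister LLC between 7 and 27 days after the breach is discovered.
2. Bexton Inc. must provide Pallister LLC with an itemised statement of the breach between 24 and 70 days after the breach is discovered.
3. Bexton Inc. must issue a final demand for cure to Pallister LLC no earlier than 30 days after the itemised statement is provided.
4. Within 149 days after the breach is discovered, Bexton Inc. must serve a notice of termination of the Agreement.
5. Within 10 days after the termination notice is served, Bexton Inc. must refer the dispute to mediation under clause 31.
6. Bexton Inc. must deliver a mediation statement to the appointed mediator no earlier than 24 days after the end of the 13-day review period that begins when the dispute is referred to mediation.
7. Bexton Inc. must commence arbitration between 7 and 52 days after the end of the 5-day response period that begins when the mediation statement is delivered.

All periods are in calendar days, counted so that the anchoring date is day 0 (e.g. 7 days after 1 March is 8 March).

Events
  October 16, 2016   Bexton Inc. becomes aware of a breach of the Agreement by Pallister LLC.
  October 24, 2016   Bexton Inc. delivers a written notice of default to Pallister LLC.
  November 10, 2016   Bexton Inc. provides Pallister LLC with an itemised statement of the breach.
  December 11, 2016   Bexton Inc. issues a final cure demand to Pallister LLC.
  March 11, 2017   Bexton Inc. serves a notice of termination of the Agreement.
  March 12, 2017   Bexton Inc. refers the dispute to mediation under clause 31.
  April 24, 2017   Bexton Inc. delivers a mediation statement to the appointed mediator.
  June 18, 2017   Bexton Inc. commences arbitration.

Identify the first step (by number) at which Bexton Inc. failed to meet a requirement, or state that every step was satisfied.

None — every step was satisfied

Step 1: the window is 7–27 days after October 16, 2016 (when the breach is discovered), so October 23, 2016 through November 12, 2016; October 24, 2016 falls inside that range.
Step 2: the window is 24–70 days after October 16, 2016 (when the breach is discovered), so November 9, 2016 through December 25, 2016; done November 10, 2016 — within the window.
Step 3: the earliest permitted date is 30 days after November 10, 2016 (when the itemised statement is provided), i.e. December 10, 2016; December 11, 2016 is on or after that date.
Step 4: 149 days after October 16, 2016 (when the breach is discovered) is March 14, 2017; completed March 11, 2017, before the deadline.
Step 5: 10 days after March 11, 2017 (when the termination notice is served) is March 21, 2017; done March 12, 2017 — timely.
Step 6: the earliest permitted date is 24 days after March 25, 2017 (end of the 13-day review period, which began when the dispute is referred to mediation on March 12, 2017), i.e. April 18, 2017; done April 24, 2017, after the minimum wait.
Step 7: the window is 7–52 days after April 29, 2017 (end of the 5-day response period, which began when the mediation statement is delivered on April 24, 2017), so May 6, 2017 through June 20, 2017; done June 18, 2017, which is between those dates.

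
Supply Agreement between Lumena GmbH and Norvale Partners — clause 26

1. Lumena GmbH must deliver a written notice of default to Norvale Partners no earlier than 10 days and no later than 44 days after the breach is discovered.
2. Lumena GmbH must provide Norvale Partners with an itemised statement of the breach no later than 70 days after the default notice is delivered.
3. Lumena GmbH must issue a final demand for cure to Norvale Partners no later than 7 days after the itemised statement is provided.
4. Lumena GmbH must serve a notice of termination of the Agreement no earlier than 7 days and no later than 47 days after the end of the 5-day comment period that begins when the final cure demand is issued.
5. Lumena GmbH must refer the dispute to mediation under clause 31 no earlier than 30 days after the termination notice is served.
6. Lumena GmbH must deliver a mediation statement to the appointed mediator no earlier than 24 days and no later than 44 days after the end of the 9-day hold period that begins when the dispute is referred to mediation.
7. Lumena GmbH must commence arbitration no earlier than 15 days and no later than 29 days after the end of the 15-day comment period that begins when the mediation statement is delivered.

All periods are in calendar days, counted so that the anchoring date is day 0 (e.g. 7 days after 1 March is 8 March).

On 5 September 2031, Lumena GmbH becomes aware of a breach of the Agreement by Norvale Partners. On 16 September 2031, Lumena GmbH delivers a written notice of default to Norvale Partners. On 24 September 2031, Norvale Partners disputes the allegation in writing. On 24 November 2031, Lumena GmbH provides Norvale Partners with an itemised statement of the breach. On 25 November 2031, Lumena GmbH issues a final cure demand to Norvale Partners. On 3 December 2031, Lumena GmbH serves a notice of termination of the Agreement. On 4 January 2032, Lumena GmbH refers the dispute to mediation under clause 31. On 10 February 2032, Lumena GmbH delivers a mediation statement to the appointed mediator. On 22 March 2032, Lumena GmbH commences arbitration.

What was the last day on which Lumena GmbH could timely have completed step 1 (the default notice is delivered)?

Step 1 runs from 5 September 2031, when the breach is discovered. The window is 10–44 days after 5 September 2031; it closes on 19 October 2031.

19 October 2031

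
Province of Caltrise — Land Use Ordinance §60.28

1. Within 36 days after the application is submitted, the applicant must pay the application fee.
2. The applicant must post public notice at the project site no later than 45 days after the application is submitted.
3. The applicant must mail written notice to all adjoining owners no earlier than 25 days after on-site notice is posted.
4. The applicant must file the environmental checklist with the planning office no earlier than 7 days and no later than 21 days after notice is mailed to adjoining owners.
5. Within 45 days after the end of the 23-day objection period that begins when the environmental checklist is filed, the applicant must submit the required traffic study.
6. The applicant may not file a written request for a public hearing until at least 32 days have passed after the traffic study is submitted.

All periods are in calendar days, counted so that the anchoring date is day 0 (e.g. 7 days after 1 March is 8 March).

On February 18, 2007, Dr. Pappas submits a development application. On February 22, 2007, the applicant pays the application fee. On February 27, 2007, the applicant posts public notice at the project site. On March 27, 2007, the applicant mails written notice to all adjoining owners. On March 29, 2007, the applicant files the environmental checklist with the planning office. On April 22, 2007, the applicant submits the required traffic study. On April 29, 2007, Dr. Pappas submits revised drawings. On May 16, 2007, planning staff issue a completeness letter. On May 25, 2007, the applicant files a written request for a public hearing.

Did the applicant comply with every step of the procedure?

(1) due by February 18, 2007 + 36 days = March 26, 2007; completed February 22, 2007, before the deadline.
(2) due by February 18, 2007 + 45 days = April 4, 2007; completed February 27, 2007, before the deadline.
(3) permitted from February 27, 2007 + 25 days = March 24, 2007 onward; done March 27, 2007 — permitted.
(4) the permitted window runs from March 27, 2007 + 7 = April 3, 2007 to March 27, 2007 + 21 = April 17, 2007; done March 29, 2007 — 5 days before the window opened.
The analysis stops there.

No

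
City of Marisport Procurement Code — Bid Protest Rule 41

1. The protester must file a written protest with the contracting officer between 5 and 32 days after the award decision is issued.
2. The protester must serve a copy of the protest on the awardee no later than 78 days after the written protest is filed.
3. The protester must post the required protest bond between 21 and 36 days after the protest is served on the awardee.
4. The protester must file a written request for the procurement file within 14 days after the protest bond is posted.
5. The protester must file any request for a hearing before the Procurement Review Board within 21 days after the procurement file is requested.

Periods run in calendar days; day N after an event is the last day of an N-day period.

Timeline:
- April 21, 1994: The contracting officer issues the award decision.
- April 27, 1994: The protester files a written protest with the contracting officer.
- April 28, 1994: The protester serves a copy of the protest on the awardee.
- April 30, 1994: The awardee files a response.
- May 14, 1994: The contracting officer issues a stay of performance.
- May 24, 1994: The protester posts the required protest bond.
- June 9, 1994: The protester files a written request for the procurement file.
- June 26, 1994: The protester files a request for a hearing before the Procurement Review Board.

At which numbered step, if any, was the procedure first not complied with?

(1) the permitted window runs from April 21, 1994 + 5 = April 26, 1994 to April 21, 1994 + 32 = May 23, 1994; done April 27, 1994 — within the window.
(2) due by April 27, 1994 + 78 days = July 14, 1994; completed April 28, 1994, before the deadline.
(3) the permitted window runs from April 28, 1994 + 21 = May 19, 1994 to April 28, 1994 + 36 = June 3, 1994; done May 24, 1994, which is between those dates.
(4) due by May 24, 1994 + 14 days = June 7, 1994; June 9, 1994 misses that deadline by 2 days.
That is the first point of non-compliance.

Step 4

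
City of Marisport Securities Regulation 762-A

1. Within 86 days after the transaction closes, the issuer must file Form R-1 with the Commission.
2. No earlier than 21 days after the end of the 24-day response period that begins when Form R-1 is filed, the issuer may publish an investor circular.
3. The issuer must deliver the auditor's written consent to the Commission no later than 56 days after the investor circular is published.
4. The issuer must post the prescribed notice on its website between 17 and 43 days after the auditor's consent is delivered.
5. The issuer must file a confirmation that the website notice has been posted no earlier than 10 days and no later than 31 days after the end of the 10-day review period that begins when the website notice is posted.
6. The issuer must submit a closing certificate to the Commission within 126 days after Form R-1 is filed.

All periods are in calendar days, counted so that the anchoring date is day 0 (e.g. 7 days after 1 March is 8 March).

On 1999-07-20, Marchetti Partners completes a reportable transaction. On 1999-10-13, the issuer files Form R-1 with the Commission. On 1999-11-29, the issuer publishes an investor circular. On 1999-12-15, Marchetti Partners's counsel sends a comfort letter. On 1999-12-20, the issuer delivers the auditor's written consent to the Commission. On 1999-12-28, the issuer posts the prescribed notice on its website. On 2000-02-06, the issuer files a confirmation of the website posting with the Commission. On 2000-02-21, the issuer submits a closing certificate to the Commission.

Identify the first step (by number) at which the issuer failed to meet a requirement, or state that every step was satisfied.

Step 4

Step 1 — counting 86 days from 1999-07-20 (when the transaction closes) gives a deadline of 1999-10-14; 1999-10-13 is within that limit.
Step 2 — must wait 21 days from 1999-11-06 (end of the 24-day response period, which began when Form R-1 is filed on 1999-10-13), so not before 1999-11-27; 1999-11-29 is on or after that date.
Step 3 — counting 56 days from 1999-11-29 (when the investor circular is published) gives a deadline of 2000-01-24; 1999-12-20 is within that limit.
Step 4 — 17 and 43 days from 1999-12-20 (when the auditor's consent is delivered) are 2000-01-06 and 2000-02-01 respectively; 1999-12-28 is 9 days too early.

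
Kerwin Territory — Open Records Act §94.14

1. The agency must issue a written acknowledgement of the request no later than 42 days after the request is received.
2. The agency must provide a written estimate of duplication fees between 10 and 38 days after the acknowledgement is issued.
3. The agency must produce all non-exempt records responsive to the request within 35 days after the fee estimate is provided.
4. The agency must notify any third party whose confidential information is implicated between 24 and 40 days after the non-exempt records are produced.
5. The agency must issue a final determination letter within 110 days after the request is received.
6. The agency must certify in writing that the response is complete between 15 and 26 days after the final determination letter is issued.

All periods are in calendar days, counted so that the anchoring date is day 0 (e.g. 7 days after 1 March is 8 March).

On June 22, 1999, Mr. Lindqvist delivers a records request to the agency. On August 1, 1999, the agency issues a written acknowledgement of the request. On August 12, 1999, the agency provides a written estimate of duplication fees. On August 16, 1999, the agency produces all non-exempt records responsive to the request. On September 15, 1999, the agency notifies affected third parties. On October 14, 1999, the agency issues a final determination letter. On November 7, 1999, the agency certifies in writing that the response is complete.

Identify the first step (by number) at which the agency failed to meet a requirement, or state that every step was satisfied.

(1) due by June 22, 1999 + 42 days = August 3, 1999; completed August 1, 1999, before the deadline.
(2) the permitted window runs from August 1, 1999 + 10 = August 11, 1999 to August 1, 1999 + 38 = September 8, 1999; done August 12, 1999 — within the window.
(3) due by August 12, 1999 + 35 days = September 16, 1999; August 16, 1999 is within that limit.
(4) the permitted window runs from August 16, 1999 + 24 = September 9, 1999 to August 16, 1999 + 40 = September 25, 1999; done September 15, 1999, which is between those dates.
(5) due by June 22, 1999 + 110 days = October 10, 1999; done October 14, 1999 — 4 days late.

Step 5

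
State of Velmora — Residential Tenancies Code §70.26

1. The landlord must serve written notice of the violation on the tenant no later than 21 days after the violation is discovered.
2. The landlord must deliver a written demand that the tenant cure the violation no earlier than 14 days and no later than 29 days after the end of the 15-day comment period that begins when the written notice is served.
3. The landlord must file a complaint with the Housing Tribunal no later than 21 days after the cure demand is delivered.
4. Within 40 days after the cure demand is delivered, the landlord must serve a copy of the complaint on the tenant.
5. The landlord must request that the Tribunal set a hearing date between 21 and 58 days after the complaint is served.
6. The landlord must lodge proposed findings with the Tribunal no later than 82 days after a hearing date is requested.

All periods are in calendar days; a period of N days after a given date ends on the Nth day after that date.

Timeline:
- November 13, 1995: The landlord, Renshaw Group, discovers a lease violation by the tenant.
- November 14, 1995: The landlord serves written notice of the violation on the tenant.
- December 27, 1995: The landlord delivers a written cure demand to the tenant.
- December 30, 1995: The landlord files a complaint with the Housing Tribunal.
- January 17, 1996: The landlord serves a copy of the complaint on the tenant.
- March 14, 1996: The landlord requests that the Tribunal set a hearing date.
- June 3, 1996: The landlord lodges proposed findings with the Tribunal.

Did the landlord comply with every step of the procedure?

Yes

(1) due by November 13, 1995 + 21 days = December 4, 1995; completed November 14, 1995, before the deadline.
(2) the permitted window runs from November 29, 1995 + 14 = December 13, 1995 to November 29, 1995 + 29 = December 28, 1995; done December 27, 1995 — within the window.
(3) due by December 27, 1995 + 21 days = January 17, 1996; done December 30, 1995 — timely.
(4) due by December 27, 1995 + 40 days = February 5, 1996; done January 17, 1996 — timely.
(5) the permitted window runs from January 17, 1996 + 21 = February 7, 1996 to January 17, 1996 + 58 = March 15, 1996; March 14, 1996 falls inside that range.
(6) due by March 14, 1996 + 82 days = June 4, 1996; done June 3, 1996 — timely.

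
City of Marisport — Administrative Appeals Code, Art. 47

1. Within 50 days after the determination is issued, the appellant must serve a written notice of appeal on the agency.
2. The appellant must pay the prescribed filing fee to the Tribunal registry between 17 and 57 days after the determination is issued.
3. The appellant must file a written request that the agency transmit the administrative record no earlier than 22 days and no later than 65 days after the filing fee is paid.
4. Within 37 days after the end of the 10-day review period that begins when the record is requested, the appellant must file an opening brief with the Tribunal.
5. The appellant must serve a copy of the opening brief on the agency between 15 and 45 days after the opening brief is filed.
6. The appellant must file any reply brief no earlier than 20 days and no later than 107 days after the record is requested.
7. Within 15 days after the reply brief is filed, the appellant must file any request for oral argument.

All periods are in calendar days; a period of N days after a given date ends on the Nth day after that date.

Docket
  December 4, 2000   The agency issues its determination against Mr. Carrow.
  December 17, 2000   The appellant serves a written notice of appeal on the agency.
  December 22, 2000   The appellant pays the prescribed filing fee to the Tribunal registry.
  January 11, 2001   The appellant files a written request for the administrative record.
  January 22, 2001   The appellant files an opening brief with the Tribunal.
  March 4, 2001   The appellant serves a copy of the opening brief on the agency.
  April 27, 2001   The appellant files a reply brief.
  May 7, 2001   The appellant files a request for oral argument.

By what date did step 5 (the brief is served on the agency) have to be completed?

March 8, 2001

Step 5 runs from January 22, 2001, when the opening brief is filed. The window is 15–45 days after January 22, 2001; it closes on March 8, 2001.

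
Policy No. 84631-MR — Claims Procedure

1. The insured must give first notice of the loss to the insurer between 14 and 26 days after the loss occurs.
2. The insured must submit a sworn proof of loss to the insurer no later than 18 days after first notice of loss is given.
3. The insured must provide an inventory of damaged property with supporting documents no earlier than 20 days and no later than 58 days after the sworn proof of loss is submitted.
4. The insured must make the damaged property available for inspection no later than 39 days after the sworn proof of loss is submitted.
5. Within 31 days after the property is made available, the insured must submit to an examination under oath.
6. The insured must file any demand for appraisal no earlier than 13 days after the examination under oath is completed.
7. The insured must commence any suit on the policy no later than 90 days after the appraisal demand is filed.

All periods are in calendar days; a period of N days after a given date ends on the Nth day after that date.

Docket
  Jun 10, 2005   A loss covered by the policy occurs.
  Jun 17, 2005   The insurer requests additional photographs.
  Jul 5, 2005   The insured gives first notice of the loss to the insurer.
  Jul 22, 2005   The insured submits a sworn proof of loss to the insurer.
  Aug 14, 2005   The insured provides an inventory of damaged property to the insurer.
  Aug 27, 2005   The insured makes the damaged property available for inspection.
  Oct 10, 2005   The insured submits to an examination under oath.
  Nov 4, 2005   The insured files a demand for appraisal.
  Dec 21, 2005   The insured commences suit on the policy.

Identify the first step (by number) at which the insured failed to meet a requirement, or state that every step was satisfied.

Step 5

Step 1: the window is 14–26 days after Jun 10, 2005 (when the loss occurs), so Jun 24, 2005 through Jul 6, 2005; done Jul 5, 2005 — within the window.
Step 2: 18 days after Jul 5, 2005 (when first notice of loss is given) is Jul 23, 2005; completed Jul 22, 2005, before the deadline.
Step 3: the window is 20–58 days after Jul 22, 2005 (when the sworn proof of loss is submitted), so Aug 11, 2005 through Sep 18, 2005; Aug 14, 2005 falls inside that range.
Step 4: 39 days after Jul 22, 2005 (when the sworn proof of loss is submitted) is Aug 30, 2005; done Aug 27, 2005 — timely.
Step 5: 31 days after Aug 27, 2005 (when the property is made available) is Sep 27, 2005; not done until Oct 10, 2005, 13 days after the deadline.
The analysis stops there.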